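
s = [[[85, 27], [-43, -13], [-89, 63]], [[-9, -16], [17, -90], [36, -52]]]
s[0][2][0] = -89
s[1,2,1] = -52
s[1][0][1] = -16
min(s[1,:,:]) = -90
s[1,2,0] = 36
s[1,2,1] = -52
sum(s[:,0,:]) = 87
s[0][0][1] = 27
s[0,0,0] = 85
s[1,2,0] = 36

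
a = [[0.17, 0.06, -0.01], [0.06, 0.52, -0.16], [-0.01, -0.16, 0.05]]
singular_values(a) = [0.58, 0.16, 0.0]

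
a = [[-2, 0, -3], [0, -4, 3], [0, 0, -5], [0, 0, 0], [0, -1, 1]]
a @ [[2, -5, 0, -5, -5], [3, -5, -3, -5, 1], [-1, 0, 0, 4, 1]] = [[-1, 10, 0, -2, 7], [-15, 20, 12, 32, -1], [5, 0, 0, -20, -5], [0, 0, 0, 0, 0], [-4, 5, 3, 9, 0]]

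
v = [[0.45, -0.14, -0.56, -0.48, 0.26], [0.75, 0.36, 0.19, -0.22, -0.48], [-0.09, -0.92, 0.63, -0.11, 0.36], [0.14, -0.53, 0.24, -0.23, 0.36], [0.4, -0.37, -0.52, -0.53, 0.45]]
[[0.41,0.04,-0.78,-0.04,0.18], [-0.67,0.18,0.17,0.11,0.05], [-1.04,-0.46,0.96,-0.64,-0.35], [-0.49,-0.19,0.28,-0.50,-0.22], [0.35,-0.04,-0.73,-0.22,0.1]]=v @ [[-0.6, 0.33, -0.29, -0.72, -0.73], [0.67, 0.56, -0.54, 0.15, 0.15], [-1.08, -0.04, 1.08, -0.42, -0.25], [-0.05, 0.32, -0.13, -0.72, -1.18], [0.56, 0.40, -0.72, -1.07, -0.69]]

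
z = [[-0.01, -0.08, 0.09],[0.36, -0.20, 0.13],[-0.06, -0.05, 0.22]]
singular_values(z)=[0.44, 0.25, 0.04]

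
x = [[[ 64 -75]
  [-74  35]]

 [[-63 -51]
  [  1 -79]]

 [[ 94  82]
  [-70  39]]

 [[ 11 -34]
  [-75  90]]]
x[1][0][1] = -51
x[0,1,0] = -74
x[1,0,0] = -63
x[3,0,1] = -34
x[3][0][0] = 11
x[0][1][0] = -74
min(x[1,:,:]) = -79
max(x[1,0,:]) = -51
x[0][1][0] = -74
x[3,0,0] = 11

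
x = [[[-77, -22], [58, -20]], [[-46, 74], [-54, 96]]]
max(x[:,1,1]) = 96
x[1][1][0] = -54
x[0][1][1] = -20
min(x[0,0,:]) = -77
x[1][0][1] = 74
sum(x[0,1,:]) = 38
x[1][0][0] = -46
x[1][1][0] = -54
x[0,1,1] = -20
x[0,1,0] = 58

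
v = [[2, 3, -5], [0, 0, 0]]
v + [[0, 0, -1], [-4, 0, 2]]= [[2, 3, -6], [-4, 0, 2]]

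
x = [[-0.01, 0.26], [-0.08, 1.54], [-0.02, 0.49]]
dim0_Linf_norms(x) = [0.08, 1.54]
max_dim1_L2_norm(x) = 1.54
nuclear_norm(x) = 1.65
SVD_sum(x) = [[-0.01,0.26],[-0.08,1.54],[-0.02,0.49]] + [[0.0, 0.0], [-0.00, -0.0], [0.0, 0.00]]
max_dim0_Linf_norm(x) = 1.54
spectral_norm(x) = 1.64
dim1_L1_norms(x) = [0.27, 1.62, 0.51]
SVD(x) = [[0.16, -0.52], [0.94, 0.34], [0.3, -0.79]] @ diag([1.638951751244665, 0.00609566173965826]) @ [[-0.05,  1.0], [-1.0,  -0.05]]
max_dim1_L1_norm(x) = 1.62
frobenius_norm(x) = 1.64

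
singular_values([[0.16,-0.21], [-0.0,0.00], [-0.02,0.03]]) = [0.27, 0.0]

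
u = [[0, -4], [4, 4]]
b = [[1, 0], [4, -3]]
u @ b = [[-16, 12], [20, -12]]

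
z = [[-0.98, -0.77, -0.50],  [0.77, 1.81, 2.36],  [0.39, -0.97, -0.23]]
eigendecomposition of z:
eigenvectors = [[-0.91+0.00j, 0.24-0.06j, (0.24+0.06j)], [(-0.1+0j), -0.81+0.00j, (-0.81-0j)], [(0.41+0j), 0.30-0.44j, (0.3+0.44j)]]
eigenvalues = [(-0.84+0j), (0.72+1.34j), (0.72-1.34j)]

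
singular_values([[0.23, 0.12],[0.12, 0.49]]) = [0.54, 0.18]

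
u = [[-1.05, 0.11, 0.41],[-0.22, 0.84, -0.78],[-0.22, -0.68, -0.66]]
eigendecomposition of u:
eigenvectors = [[(0.77+0j), 0.77-0.00j, 0.02+0.00j],[0.07+0.26j, 0.07-0.26j, (-0.94+0j)],[0.07+0.57j, 0.07-0.57j, (0.35+0j)]]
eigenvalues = [(-1+0.34j), (-1-0.34j), (1.14+0j)]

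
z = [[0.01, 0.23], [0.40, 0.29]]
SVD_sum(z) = [[0.12, 0.11],[0.36, 0.33]] + [[-0.11, 0.12], [0.04, -0.04]]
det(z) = -0.09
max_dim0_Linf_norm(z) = 0.4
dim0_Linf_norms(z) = [0.4, 0.29]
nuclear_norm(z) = 0.69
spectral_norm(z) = 0.52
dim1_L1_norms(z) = [0.24, 0.69]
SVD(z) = [[-0.31, -0.95],[-0.95, 0.31]] @ diag([0.5171194195585304, 0.17230062656719689]) @ [[-0.74, -0.67], [0.67, -0.74]]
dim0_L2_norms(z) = [0.4, 0.37]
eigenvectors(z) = [[-0.76, -0.44],[0.64, -0.90]]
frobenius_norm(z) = 0.55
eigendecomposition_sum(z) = [[-0.13, 0.06],[0.11, -0.05]] + [[0.14, 0.17], [0.29, 0.34]]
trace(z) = 0.30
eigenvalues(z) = [-0.18, 0.48]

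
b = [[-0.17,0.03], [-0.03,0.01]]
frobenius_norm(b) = 0.18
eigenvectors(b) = [[-0.99,  -0.17], [-0.17,  -0.99]]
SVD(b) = [[-0.98, -0.18],[-0.18, 0.98]] @ diag([0.1754400374531753, 0.004559962546824689]) @ [[0.98, -0.18], [0.18, 0.98]]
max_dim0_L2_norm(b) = 0.17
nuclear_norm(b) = 0.18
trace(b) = -0.16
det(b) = -0.00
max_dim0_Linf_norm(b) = 0.17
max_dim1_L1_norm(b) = 0.2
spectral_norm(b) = 0.18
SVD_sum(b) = [[-0.17, 0.03], [-0.03, 0.01]] + [[-0.00, -0.0], [0.0, 0.0]]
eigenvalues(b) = [-0.16, 0.0]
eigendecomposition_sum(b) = [[-0.17, 0.03], [-0.03, 0.0]] + [[-0.0, 0.00], [-0.00, 0.01]]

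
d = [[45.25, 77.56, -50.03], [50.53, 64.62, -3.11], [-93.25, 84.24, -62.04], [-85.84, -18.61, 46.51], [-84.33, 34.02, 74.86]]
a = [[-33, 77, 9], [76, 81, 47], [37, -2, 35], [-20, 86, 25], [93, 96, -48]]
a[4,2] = -48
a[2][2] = 35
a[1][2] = 47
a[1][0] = 76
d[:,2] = [-50.03, -3.11, -62.04, 46.51, 74.86]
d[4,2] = 74.86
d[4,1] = 34.02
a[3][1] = 86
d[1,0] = 50.53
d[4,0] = -84.33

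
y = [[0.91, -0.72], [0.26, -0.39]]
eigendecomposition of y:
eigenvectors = [[0.97, 0.54], [0.22, 0.84]]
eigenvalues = [0.75, -0.23]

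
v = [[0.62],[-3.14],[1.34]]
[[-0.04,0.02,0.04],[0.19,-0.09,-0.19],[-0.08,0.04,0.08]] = v@ [[-0.06,0.03,0.06]]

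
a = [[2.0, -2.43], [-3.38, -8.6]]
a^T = [[2.0, -3.38], [-2.43, -8.60]]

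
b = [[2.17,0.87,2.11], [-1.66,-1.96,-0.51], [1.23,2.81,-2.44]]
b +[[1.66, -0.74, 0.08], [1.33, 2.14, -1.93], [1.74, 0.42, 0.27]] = [[3.83, 0.13, 2.19], [-0.33, 0.18, -2.44], [2.97, 3.23, -2.17]]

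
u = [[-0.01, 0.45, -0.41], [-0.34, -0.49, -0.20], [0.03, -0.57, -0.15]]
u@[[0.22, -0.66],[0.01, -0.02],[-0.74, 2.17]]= [[0.31, -0.89], [0.07, -0.2], [0.11, -0.33]]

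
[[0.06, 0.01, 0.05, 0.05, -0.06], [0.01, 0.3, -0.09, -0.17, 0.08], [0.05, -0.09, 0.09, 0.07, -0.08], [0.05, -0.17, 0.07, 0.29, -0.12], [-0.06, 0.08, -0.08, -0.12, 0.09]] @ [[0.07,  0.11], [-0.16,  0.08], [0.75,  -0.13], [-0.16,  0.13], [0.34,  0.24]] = [[0.01, -0.01], [-0.06, 0.03], [0.05, -0.02], [-0.0, -0.01], [-0.03, 0.02]]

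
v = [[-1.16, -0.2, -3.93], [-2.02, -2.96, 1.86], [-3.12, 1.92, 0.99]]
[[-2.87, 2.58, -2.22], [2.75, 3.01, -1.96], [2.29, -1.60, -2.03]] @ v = [[5.04, -11.33, 13.88], [-3.15, -13.22, -7.15], [6.91, 0.38, -13.99]]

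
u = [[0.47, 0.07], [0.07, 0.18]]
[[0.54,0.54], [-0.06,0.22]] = u@[[1.26, 1.02], [-0.81, 0.83]]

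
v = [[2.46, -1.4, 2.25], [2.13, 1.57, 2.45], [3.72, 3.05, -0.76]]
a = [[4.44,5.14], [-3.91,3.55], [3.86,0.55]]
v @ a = [[25.08,8.91], [12.78,17.87], [1.66,29.53]]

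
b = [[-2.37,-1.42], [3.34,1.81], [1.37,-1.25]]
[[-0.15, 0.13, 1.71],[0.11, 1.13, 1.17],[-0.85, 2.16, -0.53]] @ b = [[3.13, -1.69], [5.12, 0.43], [8.50, 5.78]]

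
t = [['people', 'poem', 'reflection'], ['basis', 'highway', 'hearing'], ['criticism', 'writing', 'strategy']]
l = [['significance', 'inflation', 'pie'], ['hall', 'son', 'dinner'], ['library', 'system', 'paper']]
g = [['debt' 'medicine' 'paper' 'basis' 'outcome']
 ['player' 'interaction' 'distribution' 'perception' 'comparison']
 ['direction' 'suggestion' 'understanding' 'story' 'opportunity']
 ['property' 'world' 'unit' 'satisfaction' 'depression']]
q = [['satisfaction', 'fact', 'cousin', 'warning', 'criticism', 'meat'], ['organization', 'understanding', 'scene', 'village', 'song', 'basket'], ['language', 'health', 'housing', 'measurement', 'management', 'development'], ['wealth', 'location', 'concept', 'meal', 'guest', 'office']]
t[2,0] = 'criticism'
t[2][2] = 'strategy'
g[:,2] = ['paper', 'distribution', 'understanding', 'unit']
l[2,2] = 'paper'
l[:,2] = ['pie', 'dinner', 'paper']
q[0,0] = 'satisfaction'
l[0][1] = 'inflation'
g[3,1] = 'world'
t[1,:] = ['basis', 'highway', 'hearing']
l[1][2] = 'dinner'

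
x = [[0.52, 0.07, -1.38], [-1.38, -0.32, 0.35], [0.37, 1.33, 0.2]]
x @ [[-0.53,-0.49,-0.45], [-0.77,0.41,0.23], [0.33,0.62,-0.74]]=[[-0.78,-1.08,0.8], [1.09,0.76,0.29], [-1.15,0.49,-0.01]]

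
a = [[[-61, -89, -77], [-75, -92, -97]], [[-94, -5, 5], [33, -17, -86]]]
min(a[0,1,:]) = -97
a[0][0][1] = -89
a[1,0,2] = 5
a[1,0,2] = 5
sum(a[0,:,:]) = -491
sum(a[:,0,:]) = -321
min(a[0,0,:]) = -89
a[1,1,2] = -86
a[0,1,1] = -92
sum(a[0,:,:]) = -491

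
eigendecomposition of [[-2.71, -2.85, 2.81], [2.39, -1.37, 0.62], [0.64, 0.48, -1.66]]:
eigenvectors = [[-0.70+0.00j,(-0.7-0j),-0.14+0.00j],  [(0.28+0.62j),0.28-0.62j,(0.73+0j)],  [0.17+0.10j,0.17-0.10j,(0.67+0j)]]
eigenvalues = [(-2.23+2.13j), (-2.23-2.13j), (-1.27+0j)]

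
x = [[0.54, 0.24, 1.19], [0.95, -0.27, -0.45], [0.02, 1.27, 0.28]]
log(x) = [[0.17, -0.86, 0.86], [1.02, -0.26, -1.4], [-0.88, 1.59, 0.59]]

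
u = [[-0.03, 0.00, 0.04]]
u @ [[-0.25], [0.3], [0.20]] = [[0.02]]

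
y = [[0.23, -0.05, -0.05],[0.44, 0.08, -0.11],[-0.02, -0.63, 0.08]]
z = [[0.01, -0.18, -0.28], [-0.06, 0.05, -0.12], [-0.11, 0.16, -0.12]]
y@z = [[0.01,-0.05,-0.05], [0.01,-0.09,-0.12], [0.03,-0.02,0.07]]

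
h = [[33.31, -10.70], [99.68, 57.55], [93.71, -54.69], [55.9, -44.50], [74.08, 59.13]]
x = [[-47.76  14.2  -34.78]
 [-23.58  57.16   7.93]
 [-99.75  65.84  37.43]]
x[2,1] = 65.84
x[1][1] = 57.16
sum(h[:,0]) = 356.67999999999995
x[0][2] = -34.78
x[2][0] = -99.75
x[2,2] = 37.43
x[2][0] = -99.75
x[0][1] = 14.2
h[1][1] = 57.55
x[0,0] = -47.76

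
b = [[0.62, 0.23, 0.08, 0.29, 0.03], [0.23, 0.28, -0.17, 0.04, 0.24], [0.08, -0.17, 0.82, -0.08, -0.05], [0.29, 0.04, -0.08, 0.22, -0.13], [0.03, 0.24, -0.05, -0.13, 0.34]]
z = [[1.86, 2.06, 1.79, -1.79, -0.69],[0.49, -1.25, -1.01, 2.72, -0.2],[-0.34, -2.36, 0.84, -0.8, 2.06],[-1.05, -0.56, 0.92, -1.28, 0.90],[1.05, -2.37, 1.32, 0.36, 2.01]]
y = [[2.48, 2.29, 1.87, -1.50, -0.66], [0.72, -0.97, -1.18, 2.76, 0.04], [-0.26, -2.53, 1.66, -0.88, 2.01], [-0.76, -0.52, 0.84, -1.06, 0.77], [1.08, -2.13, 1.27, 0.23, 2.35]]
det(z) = -4.06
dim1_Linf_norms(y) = [2.48, 2.76, 2.53, 1.06, 2.35]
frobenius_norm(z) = 7.31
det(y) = -6.41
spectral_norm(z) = 5.16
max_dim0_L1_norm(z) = 8.6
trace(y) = 4.46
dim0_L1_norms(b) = [1.25, 0.96, 1.2, 0.76, 0.79]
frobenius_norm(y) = 7.63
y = z + b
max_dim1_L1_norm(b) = 1.25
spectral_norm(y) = 5.30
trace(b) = 2.28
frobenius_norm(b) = 1.35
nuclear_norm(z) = 12.84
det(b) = -0.00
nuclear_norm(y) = 13.50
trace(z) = 2.18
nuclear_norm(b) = 2.28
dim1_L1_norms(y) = [8.8, 5.67, 7.34, 3.95, 7.06]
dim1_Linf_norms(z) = [2.06, 2.72, 2.36, 1.28, 2.37]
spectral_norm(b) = 0.92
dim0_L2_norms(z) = [2.45, 4.16, 2.74, 3.61, 3.1]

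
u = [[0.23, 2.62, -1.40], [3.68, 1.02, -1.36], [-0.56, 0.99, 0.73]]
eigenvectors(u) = [[-0.72, 0.58, 0.31], [0.62, 0.80, 0.53], [-0.31, 0.17, 0.79]]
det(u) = -10.46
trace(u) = 1.98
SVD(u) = [[-0.45, 0.83, -0.32], [-0.89, -0.39, 0.23], [0.07, 0.39, 0.92]] @ diag([4.39772844443205, 2.6431347395047182, 0.900068485092437]) @ [[-0.78, -0.46, 0.43], [-0.56, 0.82, -0.13], [0.29, 0.34, 0.89]]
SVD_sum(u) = [[1.54, 0.92, -0.85],[3.04, 1.8, -1.68],[-0.23, -0.13, 0.13]] + [[-1.23, 1.8, -0.29], [0.58, -0.85, 0.14], [-0.57, 0.84, -0.13]] + [[-0.08, -0.1, -0.26], [0.06, 0.07, 0.19], [0.24, 0.28, 0.74]]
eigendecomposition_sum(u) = [[-1.54,1.16,-0.17], [1.32,-0.99,0.15], [-0.65,0.49,-0.07]] + [[1.97, 1.43, -1.76], [2.7, 1.96, -2.41], [0.59, 0.43, -0.52]] + [[-0.2, 0.03, 0.53], [-0.34, 0.05, 0.90], [-0.5, 0.07, 1.33]]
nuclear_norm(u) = 7.94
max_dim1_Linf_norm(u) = 3.68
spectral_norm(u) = 4.40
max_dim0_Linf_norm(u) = 3.68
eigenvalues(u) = [-2.61, 3.41, 1.18]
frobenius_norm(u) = 5.21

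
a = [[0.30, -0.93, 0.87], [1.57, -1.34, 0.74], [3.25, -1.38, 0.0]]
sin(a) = [[0.49, -0.86, 0.71], [1.51, -1.29, 0.71], [2.70, -1.40, 0.28]]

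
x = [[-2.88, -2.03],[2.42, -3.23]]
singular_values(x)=[4.04, 3.52]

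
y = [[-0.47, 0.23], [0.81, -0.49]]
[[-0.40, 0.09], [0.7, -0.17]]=y@[[0.78, -0.13], [-0.13, 0.13]]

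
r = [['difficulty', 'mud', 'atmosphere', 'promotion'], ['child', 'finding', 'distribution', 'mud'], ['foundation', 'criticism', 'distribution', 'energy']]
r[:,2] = ['atmosphere', 'distribution', 'distribution']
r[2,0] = 'foundation'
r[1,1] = 'finding'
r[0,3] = 'promotion'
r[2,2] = 'distribution'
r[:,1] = ['mud', 'finding', 'criticism']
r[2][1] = 'criticism'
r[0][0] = 'difficulty'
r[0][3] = 'promotion'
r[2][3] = 'energy'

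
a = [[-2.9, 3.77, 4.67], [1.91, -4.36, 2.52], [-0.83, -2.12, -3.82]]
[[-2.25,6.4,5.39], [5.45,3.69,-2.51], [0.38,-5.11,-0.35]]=a @[[0.17,-0.06,-1.21], [-0.95,-0.07,0.19], [0.39,1.39,0.25]]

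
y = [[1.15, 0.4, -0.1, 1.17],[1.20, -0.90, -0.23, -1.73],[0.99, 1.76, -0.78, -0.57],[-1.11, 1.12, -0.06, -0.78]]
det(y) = -1.64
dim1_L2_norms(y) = [1.69, 2.3, 2.24, 1.76]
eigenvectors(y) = [[-0.56+0.00j,(0.15-0.11j),(0.15+0.11j),(-0.1+0j)], [(-0.38+0j),-0.61+0.00j,-0.61-0.00j,(-0.12+0j)], [(-0.72+0j),(-0.15+0.58j),(-0.15-0.58j),-0.98+0.00j], [0.13+0.00j,(0.1+0.47j),0.10-0.47j,(0.09+0j)]]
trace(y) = -1.31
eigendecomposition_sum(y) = [[1.03+0.00j, 0.33-0.00j, (-0.11-0j), 0.38+0.00j], [(0.7+0j), (0.23-0j), -0.08-0.00j, 0.26+0.00j], [1.33+0.00j, (0.43-0j), (-0.15-0j), (0.49+0j)], [-0.24-0.00j, -0.08+0.00j, (0.03+0j), (-0.09-0j)]] + [[0.04+0.16j,  0.02-0.27j,  0.03+0.01j,  0.36-0.04j], [0.22-0.49j,  (-0.58+0.68j),  -0.05-0.09j,  (-1.04-0.63j)], [-0.41-0.33j,  (0.5+0.72j),  -0.10+0.02j,  (-0.86+0.82j)], [(-0.41-0.09j),  (0.62+0.34j),  -0.06+0.05j,  (-0.31+0.89j)]] + [[0.04-0.16j, 0.02+0.27j, (0.03-0.01j), (0.36+0.04j)], [(0.22+0.49j), -0.58-0.68j, (-0.05+0.09j), (-1.04+0.63j)], [-0.41+0.33j, 0.50-0.72j, -0.10-0.02j, -0.86-0.82j], [-0.41+0.09j, 0.62-0.34j, (-0.06-0.05j), -0.31-0.89j]] + [[(0.05+0j), (0.03-0j), (-0.05-0j), (0.07-0j)],[0.06+0.00j, 0.04-0.00j, (-0.05-0j), (0.08-0j)],[(0.49+0j), (0.33-0j), (-0.43-0j), (0.65-0j)],[(-0.05-0j), (-0.03+0j), (0.04+0j), -0.06+0.00j]]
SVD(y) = [[-0.03, 0.25, 0.73, -0.64],[-0.66, -0.69, -0.04, -0.29],[-0.74, 0.55, 0.11, 0.37],[-0.11, 0.4, -0.67, -0.61]] @ diag([2.439415374542905, 2.3658020503029356, 2.1683602637881116, 0.13094676647738313]) @ [[-0.59, -0.34, 0.3, 0.67], [-0.19, 0.90, -0.14, 0.36], [0.76, -0.11, -0.05, 0.64], [-0.20, -0.23, -0.94, 0.13]]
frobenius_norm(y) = 4.03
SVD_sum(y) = [[0.04,0.02,-0.02,-0.05], [0.96,0.56,-0.49,-1.08], [1.06,0.62,-0.55,-1.2], [0.16,0.09,-0.08,-0.18]] + [[-0.11,  0.53,  -0.08,  0.21], [0.3,  -1.47,  0.22,  -0.59], [-0.24,  1.18,  -0.18,  0.47], [-0.18,  0.85,  -0.13,  0.34]] + [[1.20, -0.17, -0.08, 1.01], [-0.07, 0.01, 0.00, -0.06], [0.18, -0.03, -0.01, 0.15], [-1.11, 0.16, 0.07, -0.93]] + [[0.02, 0.02, 0.08, -0.01], [0.01, 0.01, 0.04, -0.0], [-0.01, -0.01, -0.05, 0.01], [0.02, 0.02, 0.08, -0.01]]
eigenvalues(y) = [(1.02+0j), (-0.96+1.75j), (-0.96-1.75j), (-0.4+0j)]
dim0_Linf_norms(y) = [1.2, 1.76, 0.78, 1.73]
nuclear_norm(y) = 7.10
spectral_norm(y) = 2.44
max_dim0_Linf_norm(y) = 1.76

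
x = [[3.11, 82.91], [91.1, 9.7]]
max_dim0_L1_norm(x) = 94.21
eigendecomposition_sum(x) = [[-41.81, 38.40], [42.20, -38.76]] + [[44.92, 44.51], [48.9, 48.46]]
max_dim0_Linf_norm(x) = 91.1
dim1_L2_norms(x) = [82.97, 91.61]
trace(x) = 12.81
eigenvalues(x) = [-80.57, 93.38]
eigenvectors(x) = [[-0.7, -0.68], [0.71, -0.74]]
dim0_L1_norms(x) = [94.21, 92.61]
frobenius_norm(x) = 123.60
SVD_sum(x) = [[38.09, 21.8], [72.8, 41.67]] + [[-34.98, 61.11], [18.30, -31.97]]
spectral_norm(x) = 94.67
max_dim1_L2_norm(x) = 91.61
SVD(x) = [[-0.46, -0.89], [-0.89, 0.46]] @ diag([94.6695447850739, 79.46519672275963]) @ [[-0.87, -0.5], [0.5, -0.87]]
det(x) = -7522.93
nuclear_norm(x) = 174.13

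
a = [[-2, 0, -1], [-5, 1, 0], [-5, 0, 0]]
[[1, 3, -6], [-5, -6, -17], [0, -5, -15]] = a@ [[0, 1, 3], [-5, -1, -2], [-1, -5, 0]]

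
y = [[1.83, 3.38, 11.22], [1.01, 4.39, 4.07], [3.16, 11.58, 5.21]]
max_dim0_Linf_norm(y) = 11.58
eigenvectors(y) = [[-0.68,-0.97,-0.87], [-0.34,0.26,-0.13], [-0.66,0.01,0.47]]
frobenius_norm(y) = 18.67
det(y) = -43.13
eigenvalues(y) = [14.39, 0.8, -3.76]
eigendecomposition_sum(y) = [[2.60, 9.39, 7.35], [1.29, 4.66, 3.64], [2.53, 9.11, 7.13]] + [[0.4, -1.48, 0.34], [-0.11, 0.4, -0.09], [-0.0, 0.02, -0.0]] + [[-1.18, -4.53, 3.53], [-0.17, -0.67, 0.52], [0.64, 2.45, -1.91]]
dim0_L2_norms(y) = [3.79, 12.84, 13.02]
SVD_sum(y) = [[2.27, 7.21, 7.30], [1.31, 4.16, 4.21], [2.64, 8.41, 8.51]] + [[-0.50,-3.82,3.93], [0.02,0.16,-0.17], [0.42,3.19,-3.29]] + [[0.07, -0.02, -0.01],  [-0.32, 0.07, 0.03],  [0.10, -0.02, -0.01]]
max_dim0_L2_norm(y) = 13.02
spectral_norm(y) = 17.24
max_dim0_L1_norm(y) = 20.5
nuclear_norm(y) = 24.76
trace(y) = 11.43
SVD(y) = [[-0.61, -0.77, -0.2], [-0.35, 0.03, 0.94], [-0.71, 0.64, -0.29]] @ diag([17.237146186599617, 7.1766380084758765, 0.34865202866736567]) @ [[-0.22, -0.69, -0.69],[0.09, 0.69, -0.71],[-0.97, 0.22, 0.09]]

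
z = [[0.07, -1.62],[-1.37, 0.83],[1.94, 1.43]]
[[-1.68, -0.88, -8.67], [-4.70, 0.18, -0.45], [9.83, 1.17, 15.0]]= z @ [[4.17, 0.20, 3.67], [1.22, 0.55, 5.51]]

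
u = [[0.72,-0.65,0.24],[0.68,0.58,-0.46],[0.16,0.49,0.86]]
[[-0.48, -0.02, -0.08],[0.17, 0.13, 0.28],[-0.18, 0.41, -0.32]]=u @ [[-0.26, 0.14, 0.08], [0.32, 0.29, 0.05], [-0.34, 0.28, -0.42]]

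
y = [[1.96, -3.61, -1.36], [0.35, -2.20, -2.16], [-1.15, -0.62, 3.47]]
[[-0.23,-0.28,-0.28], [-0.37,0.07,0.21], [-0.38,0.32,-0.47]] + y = [[1.73,-3.89,-1.64], [-0.02,-2.13,-1.95], [-1.53,-0.30,3.00]]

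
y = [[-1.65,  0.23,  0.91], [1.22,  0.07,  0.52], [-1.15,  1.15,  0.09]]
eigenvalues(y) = [(-1.22+0.87j), (-1.22-0.87j), (0.96+0j)]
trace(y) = -1.49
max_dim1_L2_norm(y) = 1.9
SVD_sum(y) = [[-1.65, 0.57, 0.35],[0.93, -0.32, -0.20],[-1.35, 0.46, 0.28]] + [[0.12,  0.06,  0.49], [0.19,  0.09,  0.77], [-0.01,  -0.01,  -0.06]] + [[-0.12, -0.39, 0.08], [0.09, 0.3, -0.06], [0.21, 0.69, -0.13]]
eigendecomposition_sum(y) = [[(-0.84+0.07j), 0.01-0.28j, 0.37+0.31j], [(0.57+0.69j), -0.25+0.16j, (0.05-0.51j)], [-0.61-0.94j, (0.34-0.17j), (-0.13+0.63j)]] + [[(-0.84-0.07j), (0.01+0.28j), 0.37-0.31j], [0.57-0.69j, -0.25-0.16j, 0.05+0.51j], [(-0.61+0.94j), 0.34+0.17j, (-0.13-0.63j)]] + [[0.03-0.00j,  0.22-0.00j,  0.16+0.00j], [(0.08-0j),  0.57-0.00j,  (0.43+0j)], [(0.07-0j),  (0.47-0j),  (0.35+0j)]]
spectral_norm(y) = 2.51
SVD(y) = [[-0.71, -0.53, -0.46],[0.40, -0.84, 0.35],[-0.58, 0.07, 0.81]] @ diag([2.5086977576726914, 0.9509348064844971, 0.9068950074095147]) @ [[0.93, -0.32, -0.20], [-0.24, -0.11, -0.96], [0.29, 0.94, -0.18]]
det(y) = 2.16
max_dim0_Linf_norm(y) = 1.65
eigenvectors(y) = [[-0.24+0.45j, -0.24-0.45j, (0.28+0j)], [(0.53-0.06j), 0.53+0.06j, 0.74+0.00j], [-0.67+0.00j, (-0.67-0j), (0.61+0j)]]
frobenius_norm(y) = 2.83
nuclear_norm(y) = 4.37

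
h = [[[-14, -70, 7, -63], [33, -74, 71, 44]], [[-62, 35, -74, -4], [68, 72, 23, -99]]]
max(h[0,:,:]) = 71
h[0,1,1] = -74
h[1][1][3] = -99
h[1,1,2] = 23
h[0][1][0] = 33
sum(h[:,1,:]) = 138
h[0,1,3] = 44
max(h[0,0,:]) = 7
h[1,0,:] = [-62, 35, -74, -4]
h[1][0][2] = -74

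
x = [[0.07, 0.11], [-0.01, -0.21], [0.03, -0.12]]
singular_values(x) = [0.27, 0.07]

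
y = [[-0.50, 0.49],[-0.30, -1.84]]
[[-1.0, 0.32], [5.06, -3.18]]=y@[[-0.6, 0.91], [-2.65, 1.58]]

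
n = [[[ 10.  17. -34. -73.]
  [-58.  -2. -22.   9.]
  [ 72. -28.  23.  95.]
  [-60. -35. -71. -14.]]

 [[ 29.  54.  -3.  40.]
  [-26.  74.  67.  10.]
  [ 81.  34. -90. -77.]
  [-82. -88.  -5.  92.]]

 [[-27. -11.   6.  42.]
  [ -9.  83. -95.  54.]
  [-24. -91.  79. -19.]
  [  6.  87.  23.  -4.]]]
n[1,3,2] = -5.0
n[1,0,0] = 29.0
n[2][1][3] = 54.0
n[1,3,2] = -5.0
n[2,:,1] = [-11.0, 83.0, -91.0, 87.0]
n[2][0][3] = 42.0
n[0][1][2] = -22.0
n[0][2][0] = 72.0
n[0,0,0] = 10.0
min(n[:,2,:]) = -91.0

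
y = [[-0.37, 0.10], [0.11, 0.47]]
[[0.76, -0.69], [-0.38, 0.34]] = y @[[-2.13, 1.95],  [-0.30, 0.27]]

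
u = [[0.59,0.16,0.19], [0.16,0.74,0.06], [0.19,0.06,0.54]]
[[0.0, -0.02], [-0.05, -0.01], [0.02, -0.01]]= u @ [[0.01, -0.03], [-0.07, -0.01], [0.04, -0.01]]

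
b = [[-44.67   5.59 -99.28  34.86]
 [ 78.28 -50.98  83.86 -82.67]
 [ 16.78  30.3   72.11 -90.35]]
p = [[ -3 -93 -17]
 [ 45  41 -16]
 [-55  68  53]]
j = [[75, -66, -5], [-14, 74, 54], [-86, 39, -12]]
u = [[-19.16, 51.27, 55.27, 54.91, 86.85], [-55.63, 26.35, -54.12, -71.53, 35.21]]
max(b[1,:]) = 83.86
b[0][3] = 34.86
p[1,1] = 41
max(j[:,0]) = 75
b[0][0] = -44.67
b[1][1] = -50.98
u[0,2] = 55.27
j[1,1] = 74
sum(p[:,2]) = 20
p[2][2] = 53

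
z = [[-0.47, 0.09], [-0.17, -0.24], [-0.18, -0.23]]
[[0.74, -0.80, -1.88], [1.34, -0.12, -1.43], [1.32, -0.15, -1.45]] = z@[[-2.32, 1.58, 4.52], [-3.92, -0.60, 2.75]]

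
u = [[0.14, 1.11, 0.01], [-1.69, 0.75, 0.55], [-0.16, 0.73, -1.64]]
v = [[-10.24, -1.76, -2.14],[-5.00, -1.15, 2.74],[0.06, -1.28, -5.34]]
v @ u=[[1.88, -14.25, 2.44], [0.81, -4.41, -5.18], [3.03, -4.79, 8.05]]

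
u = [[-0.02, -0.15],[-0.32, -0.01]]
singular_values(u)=[0.32, 0.15]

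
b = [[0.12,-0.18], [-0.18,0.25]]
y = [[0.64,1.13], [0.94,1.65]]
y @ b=[[-0.13, 0.17],[-0.18, 0.24]]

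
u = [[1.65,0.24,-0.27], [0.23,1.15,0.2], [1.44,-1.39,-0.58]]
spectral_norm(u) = 2.46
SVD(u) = [[-0.53, -0.66, -0.52], [0.18, -0.69, 0.70], [-0.83, 0.28, 0.49]] @ diag([2.461417508838668, 1.5974731371806516, 0.0018501807080912494]) @ [[-0.83, 0.50, 0.27], [-0.53, -0.84, -0.08], [-0.19, 0.21, -0.96]]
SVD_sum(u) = [[1.08,-0.65,-0.35], [-0.36,0.22,0.12], [1.68,-1.01,-0.54]] + [[0.57, 0.89, 0.08],[0.59, 0.93, 0.08],[-0.24, -0.38, -0.03]] + [[0.00, -0.0, 0.00], [-0.0, 0.0, -0.00], [-0.0, 0.00, -0.00]]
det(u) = -0.01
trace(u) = 2.22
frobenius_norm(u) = 2.93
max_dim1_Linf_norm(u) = 1.65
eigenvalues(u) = [1.7, -0.01, 0.53]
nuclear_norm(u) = 4.06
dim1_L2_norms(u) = [1.69, 1.19, 2.08]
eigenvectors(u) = [[0.85,-0.19,0.29],[0.45,0.2,-0.39],[0.26,-0.96,0.87]]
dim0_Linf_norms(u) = [1.65, 1.39, 0.58]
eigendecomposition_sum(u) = [[1.30, 0.79, -0.08],  [0.69, 0.42, -0.05],  [0.40, 0.24, -0.03]] + [[0.0, -0.0, -0.00], [-0.0, 0.0, 0.0], [0.02, -0.02, -0.02]] + [[0.35, -0.54, -0.18], [-0.46, 0.72, 0.24], [1.02, -1.61, -0.54]]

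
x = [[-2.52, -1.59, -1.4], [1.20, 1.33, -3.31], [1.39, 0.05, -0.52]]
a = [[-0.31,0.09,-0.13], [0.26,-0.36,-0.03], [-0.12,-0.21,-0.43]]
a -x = [[2.21, 1.68, 1.27], [-0.94, -1.69, 3.28], [-1.51, -0.26, 0.09]]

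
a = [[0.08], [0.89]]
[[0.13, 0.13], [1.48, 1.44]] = a @[[1.66, 1.62]]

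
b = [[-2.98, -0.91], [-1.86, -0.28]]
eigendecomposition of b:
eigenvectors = [[-0.87, 0.27], [-0.50, -0.96]]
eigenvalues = [-3.5, 0.24]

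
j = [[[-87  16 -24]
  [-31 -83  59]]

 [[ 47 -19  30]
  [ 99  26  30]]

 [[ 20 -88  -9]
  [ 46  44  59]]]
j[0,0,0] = -87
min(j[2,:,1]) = -88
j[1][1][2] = 30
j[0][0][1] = 16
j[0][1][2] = 59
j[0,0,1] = 16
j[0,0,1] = 16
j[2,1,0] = 46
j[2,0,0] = 20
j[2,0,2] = -9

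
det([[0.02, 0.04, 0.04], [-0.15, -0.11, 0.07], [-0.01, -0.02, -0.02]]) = 0.000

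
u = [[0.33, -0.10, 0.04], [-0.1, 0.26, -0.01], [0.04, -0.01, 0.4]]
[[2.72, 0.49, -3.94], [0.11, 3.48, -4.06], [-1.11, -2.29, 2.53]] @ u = [[0.69, -0.11, -1.47], [-0.47, 0.93, -1.65], [-0.04, -0.51, 0.99]]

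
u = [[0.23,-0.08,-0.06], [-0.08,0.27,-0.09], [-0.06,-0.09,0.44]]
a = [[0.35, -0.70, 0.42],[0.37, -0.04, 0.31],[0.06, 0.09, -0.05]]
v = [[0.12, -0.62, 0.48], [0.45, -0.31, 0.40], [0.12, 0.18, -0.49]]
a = v + u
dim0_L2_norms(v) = [0.48, 0.72, 0.79]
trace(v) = -0.68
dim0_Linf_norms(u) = [0.23, 0.27, 0.44]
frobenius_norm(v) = 1.17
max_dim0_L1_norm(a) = 0.83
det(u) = 0.02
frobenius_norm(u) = 0.60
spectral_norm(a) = 0.96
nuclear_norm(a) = 1.36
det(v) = -0.10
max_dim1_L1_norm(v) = 1.22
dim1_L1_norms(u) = [0.37, 0.44, 0.59]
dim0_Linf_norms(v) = [0.45, 0.62, 0.49]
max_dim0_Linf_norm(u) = 0.44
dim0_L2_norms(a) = [0.51, 0.71, 0.52]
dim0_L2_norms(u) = [0.25, 0.3, 0.45]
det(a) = -0.02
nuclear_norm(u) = 0.94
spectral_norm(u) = 0.48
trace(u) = 0.94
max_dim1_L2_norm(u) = 0.45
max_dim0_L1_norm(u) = 0.59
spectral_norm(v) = 1.08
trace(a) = 0.26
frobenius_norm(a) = 1.02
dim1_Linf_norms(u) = [0.23, 0.27, 0.44]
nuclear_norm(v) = 1.71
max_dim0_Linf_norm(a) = 0.7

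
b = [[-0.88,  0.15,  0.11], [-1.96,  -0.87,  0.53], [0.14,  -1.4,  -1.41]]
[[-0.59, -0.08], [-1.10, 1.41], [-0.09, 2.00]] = b @ [[0.68, -0.15], [-0.12, -1.34], [0.25, -0.1]]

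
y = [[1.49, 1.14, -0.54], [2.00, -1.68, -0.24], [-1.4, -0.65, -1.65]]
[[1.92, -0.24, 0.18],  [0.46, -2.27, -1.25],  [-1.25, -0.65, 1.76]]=y @ [[0.75, -0.49, -0.44], [0.64, 0.69, 0.34], [-0.13, 0.54, -0.83]]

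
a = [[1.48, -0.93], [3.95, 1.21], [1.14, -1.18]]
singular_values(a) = [4.4, 1.86]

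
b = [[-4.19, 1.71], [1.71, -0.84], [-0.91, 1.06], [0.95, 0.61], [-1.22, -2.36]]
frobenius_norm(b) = 5.86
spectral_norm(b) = 5.11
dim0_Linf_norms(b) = [4.19, 2.36]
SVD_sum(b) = [[-4.21, 1.67], [1.77, -0.70], [-1.15, 0.46], [0.61, -0.24], [-0.25, 0.10]] + [[0.02, 0.04],[-0.06, -0.14],[0.24, 0.60],[0.34, 0.85],[-0.97, -2.46]]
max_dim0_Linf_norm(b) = 4.19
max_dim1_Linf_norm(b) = 4.19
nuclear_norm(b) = 7.99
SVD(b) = [[-0.89, 0.02], [0.37, -0.05], [-0.24, 0.23], [0.13, 0.32], [-0.05, -0.92]] @ diag([5.110537452138889, 2.876909270429945]) @ [[0.93, -0.37], [0.37, 0.93]]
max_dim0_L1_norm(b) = 8.98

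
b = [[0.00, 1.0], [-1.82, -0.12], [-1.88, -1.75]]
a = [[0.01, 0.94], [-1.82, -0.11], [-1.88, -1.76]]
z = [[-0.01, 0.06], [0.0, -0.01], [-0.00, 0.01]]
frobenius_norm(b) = 3.31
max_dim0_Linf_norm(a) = 1.88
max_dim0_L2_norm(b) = 2.62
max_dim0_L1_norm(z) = 0.08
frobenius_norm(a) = 3.29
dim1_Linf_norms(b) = [1.0, 1.82, 1.88]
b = a + z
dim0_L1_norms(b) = [3.7, 2.87]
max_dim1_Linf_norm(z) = 0.06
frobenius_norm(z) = 0.06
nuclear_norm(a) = 4.31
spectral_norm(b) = 3.04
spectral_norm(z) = 0.06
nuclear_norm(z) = 0.06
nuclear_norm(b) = 4.34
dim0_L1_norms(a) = [3.71, 2.81]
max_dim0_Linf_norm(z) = 0.06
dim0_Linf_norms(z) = [0.01, 0.06]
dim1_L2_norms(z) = [0.06, 0.01, 0.01]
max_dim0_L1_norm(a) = 3.71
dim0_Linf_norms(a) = [1.88, 1.76]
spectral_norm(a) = 3.04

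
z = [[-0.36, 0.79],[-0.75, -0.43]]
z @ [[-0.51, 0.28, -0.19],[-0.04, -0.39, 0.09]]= [[0.15, -0.41, 0.14], [0.4, -0.04, 0.10]]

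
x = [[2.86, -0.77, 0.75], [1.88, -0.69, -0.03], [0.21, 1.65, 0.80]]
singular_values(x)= [3.63, 1.87, 0.32]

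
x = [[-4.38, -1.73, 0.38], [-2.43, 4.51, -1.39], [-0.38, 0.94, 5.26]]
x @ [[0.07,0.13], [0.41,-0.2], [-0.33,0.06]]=[[-1.14,-0.2], [2.14,-1.3], [-1.38,0.08]]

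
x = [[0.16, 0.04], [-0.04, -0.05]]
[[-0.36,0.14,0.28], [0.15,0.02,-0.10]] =x @ [[-1.89, 1.18, 1.53], [-1.39, -1.34, 0.83]]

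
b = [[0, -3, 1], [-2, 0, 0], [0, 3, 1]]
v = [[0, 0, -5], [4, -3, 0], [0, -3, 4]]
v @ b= [[0, -15, -5], [6, -12, 4], [6, 12, 4]]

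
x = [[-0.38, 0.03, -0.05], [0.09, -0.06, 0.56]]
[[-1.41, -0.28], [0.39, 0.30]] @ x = [[0.51, -0.03, -0.09], [-0.12, -0.01, 0.15]]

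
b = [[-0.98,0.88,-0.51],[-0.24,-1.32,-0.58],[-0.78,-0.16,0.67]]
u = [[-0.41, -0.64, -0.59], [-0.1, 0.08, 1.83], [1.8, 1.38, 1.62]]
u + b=[[-1.39,0.24,-1.1], [-0.34,-1.24,1.25], [1.02,1.22,2.29]]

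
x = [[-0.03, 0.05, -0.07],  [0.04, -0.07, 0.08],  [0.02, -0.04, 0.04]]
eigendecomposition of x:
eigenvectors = [[-0.42, 0.94, -0.2], [0.77, 0.19, 0.78], [0.48, -0.3, 0.59]]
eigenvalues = [-0.04, 0.0, -0.02]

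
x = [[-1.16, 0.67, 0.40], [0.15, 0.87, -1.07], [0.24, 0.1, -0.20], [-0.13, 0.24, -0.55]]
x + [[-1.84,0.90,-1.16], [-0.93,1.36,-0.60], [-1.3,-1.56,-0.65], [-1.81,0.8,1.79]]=[[-3.00, 1.57, -0.76], [-0.78, 2.23, -1.67], [-1.06, -1.46, -0.85], [-1.94, 1.04, 1.24]]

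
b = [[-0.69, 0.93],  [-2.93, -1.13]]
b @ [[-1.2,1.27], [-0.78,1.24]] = [[0.1, 0.28], [4.4, -5.12]]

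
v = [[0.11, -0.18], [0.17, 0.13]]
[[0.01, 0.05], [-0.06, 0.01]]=v@[[-0.21,0.20],[-0.16,-0.15]]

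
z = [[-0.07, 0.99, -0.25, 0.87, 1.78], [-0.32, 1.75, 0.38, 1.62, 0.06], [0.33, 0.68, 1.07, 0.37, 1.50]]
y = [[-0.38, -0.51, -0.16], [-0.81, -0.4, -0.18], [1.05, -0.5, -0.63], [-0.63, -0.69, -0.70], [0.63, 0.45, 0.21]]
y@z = [[0.14, -1.38, -0.27, -1.22, -0.95], [0.13, -1.62, -0.14, -1.42, -1.74], [-0.12, -0.26, -1.13, -0.13, 0.89], [0.03, -2.31, -0.85, -1.92, -2.21], [-0.12, 1.55, 0.24, 1.35, 1.46]]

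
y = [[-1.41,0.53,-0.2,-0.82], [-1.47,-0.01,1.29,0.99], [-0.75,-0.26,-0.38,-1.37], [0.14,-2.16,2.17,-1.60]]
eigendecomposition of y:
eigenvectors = [[0.48-0.27j, 0.48+0.27j, -0.18+0.28j, -0.18-0.28j],[(0.62+0j), (0.62-0j), -0.16-0.40j, -0.16+0.40j],[(0.46-0.06j), (0.46+0.06j), (0.06+0.36j), 0.06-0.36j],[(-0.3-0.03j), (-0.3+0.03j), (0.75+0j), 0.75-0.00j]]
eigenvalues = [(-0.68+0.48j), (-0.68-0.48j), (-1.02+2.26j), (-1.02-2.26j)]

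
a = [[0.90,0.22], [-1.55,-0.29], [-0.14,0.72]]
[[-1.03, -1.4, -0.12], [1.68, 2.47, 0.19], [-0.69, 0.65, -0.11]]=a @ [[-0.87, -1.7, -0.09], [-1.13, 0.57, -0.17]]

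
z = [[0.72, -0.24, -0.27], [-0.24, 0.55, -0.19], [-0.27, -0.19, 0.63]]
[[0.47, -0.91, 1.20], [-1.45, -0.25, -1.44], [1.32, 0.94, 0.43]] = z @ [[0.87, -1.24, 1.34], [-1.57, -0.74, -1.79], [1.99, 0.74, 0.71]]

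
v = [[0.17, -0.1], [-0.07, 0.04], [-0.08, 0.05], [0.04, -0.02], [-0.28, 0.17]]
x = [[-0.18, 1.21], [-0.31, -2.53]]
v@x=[[0.0,0.46], [0.00,-0.19], [-0.00,-0.22], [-0.00,0.1], [-0.0,-0.77]]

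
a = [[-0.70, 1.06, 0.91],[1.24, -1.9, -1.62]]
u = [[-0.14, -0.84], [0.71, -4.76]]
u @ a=[[-0.94, 1.45, 1.23], [-6.40, 9.80, 8.36]]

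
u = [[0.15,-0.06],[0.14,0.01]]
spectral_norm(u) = 0.21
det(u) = 0.01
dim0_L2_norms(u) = [0.21, 0.06]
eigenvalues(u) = [(0.08+0.06j), (0.08-0.06j)]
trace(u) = 0.16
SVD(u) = [[-0.76,-0.65],[-0.65,0.76]] @ diag([0.2086850622316425, 0.047439907265671474]) @ [[-0.98, 0.19], [0.19, 0.98]]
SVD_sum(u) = [[0.16, -0.03],[0.13, -0.03]] + [[-0.01,-0.03], [0.01,0.04]]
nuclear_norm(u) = 0.26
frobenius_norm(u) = 0.21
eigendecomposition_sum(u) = [[0.08-0.02j,-0.03+0.04j], [(0.07-0.09j),0.01+0.08j]] + [[0.08+0.02j,(-0.03-0.04j)],[(0.07+0.09j),(0.01-0.08j)]]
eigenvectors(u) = [[(0.42+0.35j), (0.42-0.35j)], [(0.84+0j), 0.84-0.00j]]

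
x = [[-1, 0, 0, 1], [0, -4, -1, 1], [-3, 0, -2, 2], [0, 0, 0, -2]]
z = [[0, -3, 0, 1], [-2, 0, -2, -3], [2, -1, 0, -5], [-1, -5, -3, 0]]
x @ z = [[-1, -2, -3, -1], [5, -4, 5, 17], [-6, 1, -6, 7], [2, 10, 6, 0]]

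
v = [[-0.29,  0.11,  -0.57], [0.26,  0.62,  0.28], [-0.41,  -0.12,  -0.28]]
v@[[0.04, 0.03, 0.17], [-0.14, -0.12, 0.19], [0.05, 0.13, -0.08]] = [[-0.06, -0.1, 0.02], [-0.06, -0.03, 0.14], [-0.01, -0.03, -0.07]]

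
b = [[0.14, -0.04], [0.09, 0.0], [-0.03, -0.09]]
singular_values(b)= [0.17, 0.1]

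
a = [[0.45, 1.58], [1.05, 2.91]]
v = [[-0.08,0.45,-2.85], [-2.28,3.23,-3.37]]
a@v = [[-3.64, 5.31, -6.61], [-6.72, 9.87, -12.8]]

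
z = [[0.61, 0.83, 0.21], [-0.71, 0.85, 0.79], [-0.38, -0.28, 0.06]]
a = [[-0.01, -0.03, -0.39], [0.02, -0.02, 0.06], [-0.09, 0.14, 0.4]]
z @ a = [[-0.01, -0.01, -0.10], [-0.05, 0.11, 0.64], [-0.01, 0.03, 0.16]]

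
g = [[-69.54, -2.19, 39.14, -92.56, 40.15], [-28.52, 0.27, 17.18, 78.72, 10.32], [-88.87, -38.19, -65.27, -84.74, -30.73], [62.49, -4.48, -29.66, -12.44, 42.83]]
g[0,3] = -92.56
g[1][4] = 10.32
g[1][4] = 10.32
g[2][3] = -84.74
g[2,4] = -30.73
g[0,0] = -69.54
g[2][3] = -84.74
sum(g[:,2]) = -38.61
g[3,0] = 62.49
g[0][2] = 39.14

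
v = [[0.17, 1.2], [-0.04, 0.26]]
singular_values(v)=[1.24, 0.07]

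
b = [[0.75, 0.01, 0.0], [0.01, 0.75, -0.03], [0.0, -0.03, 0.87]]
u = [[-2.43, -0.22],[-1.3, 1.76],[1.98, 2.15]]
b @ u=[[-1.84, -0.15], [-1.06, 1.25], [1.76, 1.82]]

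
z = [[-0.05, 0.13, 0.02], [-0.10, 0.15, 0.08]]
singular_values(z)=[0.24, 0.04]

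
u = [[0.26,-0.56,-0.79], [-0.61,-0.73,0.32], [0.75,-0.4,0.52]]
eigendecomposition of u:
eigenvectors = [[-0.00+0.64j,(-0-0.64j),0.42+0.00j], [(-0.02-0.3j),(-0.02+0.3j),(0.91+0j)], [0.71+0.00j,0.71-0.00j,0.03+0.00j]]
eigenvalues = [(0.53+0.85j), (0.53-0.85j), (-1+0j)]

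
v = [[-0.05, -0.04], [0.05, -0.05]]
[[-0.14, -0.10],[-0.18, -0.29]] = v@[[0.04, -1.46], [3.54, 4.4]]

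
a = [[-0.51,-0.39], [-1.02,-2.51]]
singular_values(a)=[2.77, 0.32]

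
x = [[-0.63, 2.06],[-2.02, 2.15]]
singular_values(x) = [3.57, 0.79]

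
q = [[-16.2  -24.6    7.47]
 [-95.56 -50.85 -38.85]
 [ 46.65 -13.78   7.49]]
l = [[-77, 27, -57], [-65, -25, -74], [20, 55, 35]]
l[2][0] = 20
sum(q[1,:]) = -185.26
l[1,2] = -74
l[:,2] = [-57, -74, 35]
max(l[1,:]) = -25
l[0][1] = 27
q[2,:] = [46.65, -13.78, 7.49]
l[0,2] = -57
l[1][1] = -25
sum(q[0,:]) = -33.33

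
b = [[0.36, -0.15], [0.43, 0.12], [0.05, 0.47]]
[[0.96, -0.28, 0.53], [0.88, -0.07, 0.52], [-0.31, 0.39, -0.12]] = b @ [[2.3, -0.40, 1.32], [-0.90, 0.88, -0.39]]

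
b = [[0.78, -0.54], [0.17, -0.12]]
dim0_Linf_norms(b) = [0.78, 0.54]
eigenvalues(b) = [0.66, -0.0]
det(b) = -0.00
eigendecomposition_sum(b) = [[0.78, -0.54], [0.17, -0.12]] + [[0.0, -0.00],[0.00, -0.00]]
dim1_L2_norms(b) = [0.95, 0.21]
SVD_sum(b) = [[0.78,-0.54], [0.17,-0.12]] + [[0.00, 0.0], [-0.00, -0.00]]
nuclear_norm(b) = 0.97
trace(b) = 0.66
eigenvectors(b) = [[0.98, 0.57],[0.21, 0.82]]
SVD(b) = [[-0.98, -0.21], [-0.21, 0.98]] @ diag([0.9712345572708729, 0.0018533113206534832]) @ [[-0.82,  0.57], [-0.57,  -0.82]]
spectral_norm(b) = 0.97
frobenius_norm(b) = 0.97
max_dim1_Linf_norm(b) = 0.78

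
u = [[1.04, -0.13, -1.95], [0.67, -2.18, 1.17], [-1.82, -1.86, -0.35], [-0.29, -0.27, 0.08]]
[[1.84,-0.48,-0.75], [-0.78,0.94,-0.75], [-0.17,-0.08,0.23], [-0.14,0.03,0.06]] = u @ [[0.25, 0.17, -0.44], [0.0, -0.19, 0.28], [-0.81, 0.35, 0.13]]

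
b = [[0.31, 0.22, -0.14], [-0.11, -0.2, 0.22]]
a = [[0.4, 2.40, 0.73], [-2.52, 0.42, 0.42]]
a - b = [[0.09,2.18,0.87],  [-2.41,0.62,0.20]]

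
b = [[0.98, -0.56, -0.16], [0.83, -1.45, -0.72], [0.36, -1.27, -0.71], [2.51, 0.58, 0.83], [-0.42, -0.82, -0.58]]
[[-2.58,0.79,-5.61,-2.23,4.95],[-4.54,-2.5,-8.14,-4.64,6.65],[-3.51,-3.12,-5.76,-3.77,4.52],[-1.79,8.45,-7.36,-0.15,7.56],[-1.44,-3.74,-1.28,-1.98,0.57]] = b@[[-1.1, 3.2, -3.77, -0.07, 3.85], [2.94, 5.06, 3.36, 4.81, -1.73], [-0.88, -3.03, 0.19, -3.33, -1.32]]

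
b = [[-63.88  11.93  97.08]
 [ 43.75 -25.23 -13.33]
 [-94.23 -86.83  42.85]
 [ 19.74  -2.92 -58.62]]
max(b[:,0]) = 43.75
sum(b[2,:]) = -138.21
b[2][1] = -86.83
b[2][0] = -94.23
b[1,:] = [43.75, -25.23, -13.33]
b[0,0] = -63.88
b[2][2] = 42.85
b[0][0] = -63.88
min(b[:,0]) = -94.23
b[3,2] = -58.62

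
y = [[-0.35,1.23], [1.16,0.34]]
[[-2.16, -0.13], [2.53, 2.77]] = y @ [[2.49, 2.23], [-1.05, 0.53]]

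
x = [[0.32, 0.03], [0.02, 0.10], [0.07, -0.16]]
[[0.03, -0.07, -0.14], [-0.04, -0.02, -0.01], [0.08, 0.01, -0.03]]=x@ [[0.14, -0.21, -0.45], [-0.41, -0.15, 0.01]]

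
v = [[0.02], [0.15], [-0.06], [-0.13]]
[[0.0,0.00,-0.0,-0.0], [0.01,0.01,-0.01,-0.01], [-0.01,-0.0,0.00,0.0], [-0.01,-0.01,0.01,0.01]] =v@[[0.09, 0.07, -0.04, -0.04]]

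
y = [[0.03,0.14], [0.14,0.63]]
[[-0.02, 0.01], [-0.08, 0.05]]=y@[[0.03,-0.16], [-0.13,0.12]]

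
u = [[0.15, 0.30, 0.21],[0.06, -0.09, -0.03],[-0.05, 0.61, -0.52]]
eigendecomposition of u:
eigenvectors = [[0.98+0.00j, (0.48+0.07j), 0.48-0.07j], [(0.18+0j), -0.21-0.05j, (-0.21+0.05j)], [0.08+0.00j, -0.85+0.00j, -0.85-0.00j]]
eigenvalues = [(0.22+0j), (-0.34+0.04j), (-0.34-0.04j)]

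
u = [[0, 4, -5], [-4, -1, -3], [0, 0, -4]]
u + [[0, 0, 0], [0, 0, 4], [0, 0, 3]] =[[0, 4, -5], [-4, -1, 1], [0, 0, -1]]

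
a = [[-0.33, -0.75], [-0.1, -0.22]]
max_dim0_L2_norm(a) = 0.78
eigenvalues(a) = [-0.55, 0.0]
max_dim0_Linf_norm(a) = 0.75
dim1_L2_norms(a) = [0.82, 0.24]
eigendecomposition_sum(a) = [[-0.33, -0.74], [-0.10, -0.22]] + [[0.0, -0.01], [-0.00, 0.00]]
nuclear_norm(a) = 0.86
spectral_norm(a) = 0.85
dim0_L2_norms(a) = [0.34, 0.78]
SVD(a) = [[-0.96, -0.28], [-0.28, 0.96]] @ diag([0.8542787058924823, 0.0028093875961623938]) @ [[0.40, 0.91], [-0.91, 0.40]]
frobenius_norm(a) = 0.85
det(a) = -0.00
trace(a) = -0.55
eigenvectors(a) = [[-0.96, 0.91], [-0.29, -0.41]]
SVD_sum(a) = [[-0.33, -0.75], [-0.1, -0.22]] + [[0.0, -0.00], [-0.0, 0.0]]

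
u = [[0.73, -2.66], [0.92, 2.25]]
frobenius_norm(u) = 3.68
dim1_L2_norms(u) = [2.76, 2.43]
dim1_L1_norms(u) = [3.39, 3.17]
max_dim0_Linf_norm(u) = 2.66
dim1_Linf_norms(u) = [2.66, 2.25]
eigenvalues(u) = [(1.49+1.37j), (1.49-1.37j)]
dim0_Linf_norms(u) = [0.92, 2.66]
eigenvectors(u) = [[-0.86+0.00j,-0.86-0.00j], [(0.25+0.44j),(0.25-0.44j)]]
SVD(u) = [[-0.76, 0.65], [0.65, 0.76]] @ diag([3.4841968073270593, 1.1737855885177335]) @ [[0.01, 1.0], [1.0, -0.01]]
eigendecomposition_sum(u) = [[0.37+1.10j, -1.33+1.45j], [(0.46-0.5j), (1.12+0.27j)]] + [[0.37-1.10j, -1.33-1.45j], [(0.46+0.5j), (1.13-0.27j)]]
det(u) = 4.09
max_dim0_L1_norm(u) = 4.91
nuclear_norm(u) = 4.66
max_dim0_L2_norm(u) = 3.48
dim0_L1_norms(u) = [1.65, 4.91]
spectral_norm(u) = 3.48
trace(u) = 2.98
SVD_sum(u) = [[-0.03, -2.65],[0.03, 2.26]] + [[0.76, -0.01], [0.89, -0.01]]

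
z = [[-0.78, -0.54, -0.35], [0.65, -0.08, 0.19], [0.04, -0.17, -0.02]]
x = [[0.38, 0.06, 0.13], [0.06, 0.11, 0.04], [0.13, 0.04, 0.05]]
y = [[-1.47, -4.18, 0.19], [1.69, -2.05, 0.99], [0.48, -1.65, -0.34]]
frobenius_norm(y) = 5.55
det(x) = 0.00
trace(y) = -3.86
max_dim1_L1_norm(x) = 0.57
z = y @ x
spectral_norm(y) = 4.98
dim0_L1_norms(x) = [0.57, 0.21, 0.22]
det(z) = -0.00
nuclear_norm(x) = 0.54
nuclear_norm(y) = 8.02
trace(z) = -0.88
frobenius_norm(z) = 1.23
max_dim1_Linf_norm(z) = 0.78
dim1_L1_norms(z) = [1.67, 0.92, 0.23]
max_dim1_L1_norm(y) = 5.84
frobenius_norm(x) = 0.45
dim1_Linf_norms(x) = [0.38, 0.11, 0.13]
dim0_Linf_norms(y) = [1.69, 4.18, 0.99]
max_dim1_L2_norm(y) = 4.44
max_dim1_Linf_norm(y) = 4.18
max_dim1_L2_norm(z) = 1.01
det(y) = -8.16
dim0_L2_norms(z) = [1.02, 0.57, 0.4]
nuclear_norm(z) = 1.58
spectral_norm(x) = 0.44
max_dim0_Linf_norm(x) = 0.38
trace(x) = 0.54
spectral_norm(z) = 1.16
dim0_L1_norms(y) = [3.64, 7.88, 1.52]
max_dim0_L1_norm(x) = 0.57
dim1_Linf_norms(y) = [4.18, 2.05, 1.65]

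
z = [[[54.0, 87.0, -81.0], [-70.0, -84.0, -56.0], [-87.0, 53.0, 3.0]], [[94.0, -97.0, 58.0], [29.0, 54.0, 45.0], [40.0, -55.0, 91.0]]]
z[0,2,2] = 3.0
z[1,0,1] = -97.0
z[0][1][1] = -84.0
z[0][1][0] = -70.0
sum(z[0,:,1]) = 56.0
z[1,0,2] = 58.0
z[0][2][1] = 53.0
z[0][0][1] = 87.0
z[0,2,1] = 53.0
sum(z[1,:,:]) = 259.0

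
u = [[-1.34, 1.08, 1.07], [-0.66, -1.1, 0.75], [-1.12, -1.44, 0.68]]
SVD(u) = [[-0.36,0.93,-0.00], [-0.56,-0.22,-0.80], [-0.74,-0.29,0.60]] @ diag([2.5031943227876488, 1.9446798702140602, 0.2400799549065185]) @ [[0.67, 0.52, -0.53], [-0.40, 0.85, 0.33], [-0.62, 0.01, -0.79]]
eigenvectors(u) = [[-0.69+0.00j,  -0.69-0.00j,  (0.77+0j)], [-0.22-0.28j,  (-0.22+0.28j),  (-0.06+0j)], [(-0.25-0.58j),  (-0.25+0.58j),  0.63+0.00j]]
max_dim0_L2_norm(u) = 2.11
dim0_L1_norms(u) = [3.12, 3.62, 2.5]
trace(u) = -1.76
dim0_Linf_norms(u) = [1.34, 1.44, 1.07]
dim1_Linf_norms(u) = [1.34, 1.1, 1.44]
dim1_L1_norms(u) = [3.49, 2.51, 3.24]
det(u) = -1.17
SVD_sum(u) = [[-0.61, -0.47, 0.48], [-0.95, -0.73, 0.74], [-1.25, -0.96, 0.98]] + [[-0.73, 1.55, 0.59], [0.17, -0.37, -0.14], [0.22, -0.48, -0.18]] + [[0.00, -0.0, 0.00], [0.12, -0.00, 0.15], [-0.09, 0.00, -0.11]]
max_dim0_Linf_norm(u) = 1.44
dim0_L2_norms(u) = [1.87, 2.11, 1.47]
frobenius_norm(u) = 3.18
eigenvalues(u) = [(-0.61+1.33j), (-0.61-1.33j), (-0.55+0j)]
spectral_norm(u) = 2.50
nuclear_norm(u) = 4.69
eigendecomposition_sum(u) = [[-0.61+0.35j, 0.10+1.34j, (0.75-0.29j)], [(-0.33-0.14j), (-0.52+0.47j), (0.36+0.21j)], [-0.51-0.38j, (-1.08+0.57j), (0.52+0.52j)]] + [[(-0.61-0.35j), 0.10-1.34j, (0.75+0.29j)],[(-0.33+0.14j), (-0.52-0.47j), (0.36-0.21j)],[-0.51+0.38j, (-1.08-0.57j), 0.52-0.52j]] + [[(-0.12+0j), (0.88+0j), (-0.43-0j)], [0.01-0.00j, -0.07-0.00j, 0.03+0.00j], [-0.10+0.00j, (0.72+0j), -0.35-0.00j]]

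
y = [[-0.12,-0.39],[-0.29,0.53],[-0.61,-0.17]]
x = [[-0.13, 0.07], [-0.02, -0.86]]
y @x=[[0.02, 0.33], [0.03, -0.48], [0.08, 0.10]]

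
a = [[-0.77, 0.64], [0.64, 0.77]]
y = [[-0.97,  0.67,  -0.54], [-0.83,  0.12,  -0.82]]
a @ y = [[0.22, -0.44, -0.11], [-1.26, 0.52, -0.98]]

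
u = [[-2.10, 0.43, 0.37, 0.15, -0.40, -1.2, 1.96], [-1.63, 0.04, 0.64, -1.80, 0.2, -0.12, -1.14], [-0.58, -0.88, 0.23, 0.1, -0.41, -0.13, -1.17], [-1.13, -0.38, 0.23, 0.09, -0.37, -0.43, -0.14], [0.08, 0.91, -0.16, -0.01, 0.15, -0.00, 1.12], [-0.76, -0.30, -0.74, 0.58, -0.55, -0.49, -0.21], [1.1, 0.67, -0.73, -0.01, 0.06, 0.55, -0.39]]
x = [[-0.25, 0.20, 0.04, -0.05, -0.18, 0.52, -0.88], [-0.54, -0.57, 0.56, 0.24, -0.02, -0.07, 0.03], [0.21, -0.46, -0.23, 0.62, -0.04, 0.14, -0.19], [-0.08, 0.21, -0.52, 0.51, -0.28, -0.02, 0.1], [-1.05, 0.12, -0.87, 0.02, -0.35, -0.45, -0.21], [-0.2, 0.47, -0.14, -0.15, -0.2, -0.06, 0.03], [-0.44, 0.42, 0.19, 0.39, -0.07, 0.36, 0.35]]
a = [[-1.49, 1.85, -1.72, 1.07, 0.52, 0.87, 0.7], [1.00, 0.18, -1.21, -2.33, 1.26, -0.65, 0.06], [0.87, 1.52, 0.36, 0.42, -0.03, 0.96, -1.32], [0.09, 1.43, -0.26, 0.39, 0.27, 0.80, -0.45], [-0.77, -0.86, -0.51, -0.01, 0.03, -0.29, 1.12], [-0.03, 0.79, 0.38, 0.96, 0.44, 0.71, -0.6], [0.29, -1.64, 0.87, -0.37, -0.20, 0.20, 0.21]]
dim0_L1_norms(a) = [4.54, 8.27, 5.31, 5.55, 2.75, 4.48, 4.46]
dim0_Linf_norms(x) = [1.05, 0.57, 0.87, 0.62, 0.35, 0.52, 0.88]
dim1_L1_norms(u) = [6.61, 5.57, 3.5, 2.77, 2.43, 3.63, 3.51]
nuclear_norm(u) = 10.37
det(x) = 0.00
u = a @ x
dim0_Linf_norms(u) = [2.1, 0.91, 0.74, 1.8, 0.55, 1.2, 1.96]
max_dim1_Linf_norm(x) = 1.05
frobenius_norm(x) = 2.65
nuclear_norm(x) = 5.96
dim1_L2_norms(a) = [3.36, 3.15, 2.46, 1.79, 1.71, 1.66, 1.95]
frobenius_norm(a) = 6.32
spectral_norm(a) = 4.33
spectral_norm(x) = 1.64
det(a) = 0.27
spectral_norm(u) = 3.75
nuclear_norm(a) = 12.33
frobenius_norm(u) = 5.42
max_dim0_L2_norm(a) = 3.44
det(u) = -0.00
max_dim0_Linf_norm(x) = 1.05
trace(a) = 0.39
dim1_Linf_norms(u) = [2.1, 1.8, 1.17, 1.13, 1.12, 0.76, 1.1]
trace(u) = -2.47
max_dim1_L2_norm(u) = 3.19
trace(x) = -0.60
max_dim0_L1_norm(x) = 2.77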